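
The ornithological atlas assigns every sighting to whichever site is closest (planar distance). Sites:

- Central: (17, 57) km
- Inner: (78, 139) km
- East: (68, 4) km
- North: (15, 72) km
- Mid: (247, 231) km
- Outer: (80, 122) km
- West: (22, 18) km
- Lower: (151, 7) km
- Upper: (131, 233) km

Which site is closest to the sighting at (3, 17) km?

Squared distances to each site:
Central: 1796.000; Inner: 20509.000; East: 4394.000; North: 3169.000; Mid: 105332.000; Outer: 16954.000; West: 362.000; Lower: 22004.000; Upper: 63040.000.
Minimum at West.

West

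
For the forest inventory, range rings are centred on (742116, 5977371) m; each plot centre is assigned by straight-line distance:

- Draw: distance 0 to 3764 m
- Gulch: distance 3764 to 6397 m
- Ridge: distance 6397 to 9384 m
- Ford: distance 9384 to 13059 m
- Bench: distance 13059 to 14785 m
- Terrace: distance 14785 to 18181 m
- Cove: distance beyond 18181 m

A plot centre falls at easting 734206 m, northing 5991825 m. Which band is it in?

Distance = √((734206−742116)² + (5991825−5977371)²) = √(62568100.000 + 208918116.000) = 16476.839 m.
14785 ≤ 16476.839 < 18181 → Terrace.

Terrace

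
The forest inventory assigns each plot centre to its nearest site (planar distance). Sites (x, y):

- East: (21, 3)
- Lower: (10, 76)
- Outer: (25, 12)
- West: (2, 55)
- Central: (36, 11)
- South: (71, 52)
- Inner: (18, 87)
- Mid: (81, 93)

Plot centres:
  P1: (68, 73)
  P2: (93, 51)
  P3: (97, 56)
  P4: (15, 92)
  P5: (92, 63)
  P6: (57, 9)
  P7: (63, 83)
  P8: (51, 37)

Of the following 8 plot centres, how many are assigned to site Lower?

0

P1 → South
P2 → South
P3 → South
P4 → Inner
P5 → South
P6 → Central
P7 → Mid
P8 → South
0 of the 8 go to Lower.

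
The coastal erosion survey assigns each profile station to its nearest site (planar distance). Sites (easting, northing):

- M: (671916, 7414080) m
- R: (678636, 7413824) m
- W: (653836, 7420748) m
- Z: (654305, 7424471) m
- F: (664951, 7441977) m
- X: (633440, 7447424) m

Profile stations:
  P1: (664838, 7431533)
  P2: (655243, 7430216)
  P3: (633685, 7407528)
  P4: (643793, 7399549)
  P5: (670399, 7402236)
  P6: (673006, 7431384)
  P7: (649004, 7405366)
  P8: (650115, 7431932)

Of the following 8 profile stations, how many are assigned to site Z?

2

P1 → F
P2 → Z
P3 → W
P4 → W
P5 → M
P6 → F
P7 → W
P8 → Z
2 of the 8 go to Z.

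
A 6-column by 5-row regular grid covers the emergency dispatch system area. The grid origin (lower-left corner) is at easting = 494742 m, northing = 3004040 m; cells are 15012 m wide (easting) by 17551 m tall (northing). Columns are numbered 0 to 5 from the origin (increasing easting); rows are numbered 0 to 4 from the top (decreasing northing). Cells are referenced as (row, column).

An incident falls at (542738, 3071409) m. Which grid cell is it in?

Column index: ⌊(542738 − 494742) / 15012⌋ = ⌊3.197⌋ = 3
Row offset from origin: ⌊(3071409 − 3004040) / 17551⌋ = ⌊3.838⌋ = 3 → row 1 (counted from top)

(1, 3)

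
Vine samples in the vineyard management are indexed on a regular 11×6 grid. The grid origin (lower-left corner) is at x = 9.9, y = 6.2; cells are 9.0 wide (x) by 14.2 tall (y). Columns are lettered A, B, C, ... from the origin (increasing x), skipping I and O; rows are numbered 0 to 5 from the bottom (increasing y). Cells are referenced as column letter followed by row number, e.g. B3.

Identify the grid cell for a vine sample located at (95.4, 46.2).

K2

Column index: ⌊(95.4 − 9.9) / 9.0⌋ = ⌊9.500⌋ = 9 → column K
Row offset from origin: ⌊(46.2 − 6.2) / 14.2⌋ = ⌊2.817⌋ = 2 → row 2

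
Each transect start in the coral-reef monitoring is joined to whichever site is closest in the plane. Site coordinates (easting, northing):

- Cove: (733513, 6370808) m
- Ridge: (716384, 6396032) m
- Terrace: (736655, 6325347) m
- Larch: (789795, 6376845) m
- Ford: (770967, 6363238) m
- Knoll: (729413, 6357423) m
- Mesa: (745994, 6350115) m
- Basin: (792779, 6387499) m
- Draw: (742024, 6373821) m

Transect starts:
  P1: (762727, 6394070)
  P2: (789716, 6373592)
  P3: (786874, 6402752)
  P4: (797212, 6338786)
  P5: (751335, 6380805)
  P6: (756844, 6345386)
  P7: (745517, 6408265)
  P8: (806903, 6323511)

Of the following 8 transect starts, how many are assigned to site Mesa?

1

P1 → Draw
P2 → Larch
P3 → Basin
P4 → Ford
P5 → Draw
P6 → Mesa
P7 → Ridge
P8 → Ford
1 of the 8 goes to Mesa.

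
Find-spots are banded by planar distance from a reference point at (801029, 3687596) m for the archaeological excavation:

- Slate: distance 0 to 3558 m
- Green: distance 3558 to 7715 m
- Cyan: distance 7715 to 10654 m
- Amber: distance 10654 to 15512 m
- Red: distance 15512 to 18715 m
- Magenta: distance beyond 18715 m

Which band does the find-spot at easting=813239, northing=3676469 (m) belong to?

Red

Distance = √((813239−801029)² + (3676469−3687596)²) = √(149084100.000 + 123810129.000) = 16519.511 m.
15512 ≤ 16519.511 < 18715 → Red.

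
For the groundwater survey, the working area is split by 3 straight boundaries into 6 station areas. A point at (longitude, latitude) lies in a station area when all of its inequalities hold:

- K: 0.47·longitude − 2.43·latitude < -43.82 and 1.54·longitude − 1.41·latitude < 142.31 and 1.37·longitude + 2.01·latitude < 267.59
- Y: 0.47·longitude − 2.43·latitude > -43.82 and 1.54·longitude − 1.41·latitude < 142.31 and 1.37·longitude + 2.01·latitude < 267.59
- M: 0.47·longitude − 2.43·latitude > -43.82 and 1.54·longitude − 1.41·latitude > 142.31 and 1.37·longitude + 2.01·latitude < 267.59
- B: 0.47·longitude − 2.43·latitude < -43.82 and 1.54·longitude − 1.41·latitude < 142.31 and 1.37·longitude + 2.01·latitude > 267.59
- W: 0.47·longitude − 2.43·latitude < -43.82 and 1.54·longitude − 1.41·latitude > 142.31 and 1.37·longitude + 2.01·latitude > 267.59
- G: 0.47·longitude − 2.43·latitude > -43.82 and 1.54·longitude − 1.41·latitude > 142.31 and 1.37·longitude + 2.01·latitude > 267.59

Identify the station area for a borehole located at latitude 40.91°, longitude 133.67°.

0.47·133.67 − 2.43·40.91 = -36.586, which is > -43.82
1.54·133.67 − 1.41·40.91 = 148.169, which is > 142.31
1.37·133.67 + 2.01·40.91 = 265.357, which is < 267.59
This sign pattern matches M.

M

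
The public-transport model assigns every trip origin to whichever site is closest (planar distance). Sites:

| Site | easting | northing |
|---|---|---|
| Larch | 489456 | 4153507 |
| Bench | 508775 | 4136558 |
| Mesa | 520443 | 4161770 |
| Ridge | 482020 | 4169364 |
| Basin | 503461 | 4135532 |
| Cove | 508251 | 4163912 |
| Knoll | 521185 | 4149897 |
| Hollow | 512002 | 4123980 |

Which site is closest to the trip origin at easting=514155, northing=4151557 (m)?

Knoll

Squared distances to each site:
Larch: 613843101.000; Bench: 253914401.000; Mesa: 143844313.000; Ridge: 1349747474.000; Basin: 371162261.000; Cove: 187503241.000; Knoll: 52176500.000; Hollow: 765126338.000.
Minimum at Knoll.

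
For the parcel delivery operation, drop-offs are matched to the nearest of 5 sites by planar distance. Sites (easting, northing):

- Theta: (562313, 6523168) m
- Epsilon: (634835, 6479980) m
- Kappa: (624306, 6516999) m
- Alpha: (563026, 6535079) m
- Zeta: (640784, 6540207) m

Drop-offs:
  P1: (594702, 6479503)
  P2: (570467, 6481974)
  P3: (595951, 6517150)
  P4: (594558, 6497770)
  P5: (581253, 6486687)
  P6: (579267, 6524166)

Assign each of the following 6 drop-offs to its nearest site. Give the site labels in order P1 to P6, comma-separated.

P1 → Epsilon (d²=1610885218.00)
P2 → Theta (d²=1763433352.00)
P3 → Kappa (d²=804028826.00)
P4 → Kappa (d²=1254697945.00)
P5 → Theta (d²=1689586961.00)
P6 → Theta (d²=288434120.00)

Epsilon, Theta, Kappa, Kappa, Theta, Theta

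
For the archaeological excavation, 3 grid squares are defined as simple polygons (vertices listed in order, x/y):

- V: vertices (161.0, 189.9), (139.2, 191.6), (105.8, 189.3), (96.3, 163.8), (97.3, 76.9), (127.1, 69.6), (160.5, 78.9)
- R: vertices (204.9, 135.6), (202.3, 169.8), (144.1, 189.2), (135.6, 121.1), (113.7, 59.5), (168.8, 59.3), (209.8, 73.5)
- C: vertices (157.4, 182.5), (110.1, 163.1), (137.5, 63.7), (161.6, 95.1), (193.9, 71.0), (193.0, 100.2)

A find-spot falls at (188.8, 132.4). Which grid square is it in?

Cast a ray rightward from (188.8, 132.4). For each polygon, the edges (by vertex number in listed order) whose endpoints lie on opposite sides of y = 132.4, where each meets that height, and whether that is right or left of the point:
V: 4–5 at x≈96.66 (left), 7–1 at x≈160.74 (left) → 0 crossings.
R: 3–4 at x≈137.01 (left), 7–1 at x≈205.15 (right) → 1 crossing.
C: 2–3 at x≈118.56 (left), 6–1 at x≈179.07 (left) → 0 crossings.
Only R has an odd count, so the point is inside R.

R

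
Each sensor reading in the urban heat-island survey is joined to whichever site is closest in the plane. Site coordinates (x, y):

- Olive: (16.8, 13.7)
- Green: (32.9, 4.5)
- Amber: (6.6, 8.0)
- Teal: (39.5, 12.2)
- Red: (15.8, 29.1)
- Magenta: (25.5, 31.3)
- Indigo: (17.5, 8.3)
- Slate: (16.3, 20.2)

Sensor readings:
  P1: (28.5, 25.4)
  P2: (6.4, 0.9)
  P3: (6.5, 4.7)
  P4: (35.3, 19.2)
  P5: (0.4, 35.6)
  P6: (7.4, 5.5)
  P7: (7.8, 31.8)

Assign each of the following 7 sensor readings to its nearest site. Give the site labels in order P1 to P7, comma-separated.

P1 → Magenta (d²=43.81)
P2 → Amber (d²=50.45)
P3 → Amber (d²=10.90)
P4 → Teal (d²=66.64)
P5 → Red (d²=279.41)
P6 → Amber (d²=6.89)
P7 → Red (d²=71.29)

Magenta, Amber, Amber, Teal, Red, Amber, Red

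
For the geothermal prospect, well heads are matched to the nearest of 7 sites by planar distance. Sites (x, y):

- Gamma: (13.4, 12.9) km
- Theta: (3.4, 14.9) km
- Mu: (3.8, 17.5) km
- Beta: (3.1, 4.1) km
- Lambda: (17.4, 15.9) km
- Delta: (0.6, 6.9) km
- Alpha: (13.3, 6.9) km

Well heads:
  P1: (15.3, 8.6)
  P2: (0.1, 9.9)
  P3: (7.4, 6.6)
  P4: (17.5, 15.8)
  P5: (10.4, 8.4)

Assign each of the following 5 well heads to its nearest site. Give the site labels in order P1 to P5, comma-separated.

Alpha, Delta, Beta, Lambda, Alpha

P1 → Alpha (d²=6.89)
P2 → Delta (d²=9.25)
P3 → Beta (d²=24.74)
P4 → Lambda (d²=0.02)
P5 → Alpha (d²=10.66)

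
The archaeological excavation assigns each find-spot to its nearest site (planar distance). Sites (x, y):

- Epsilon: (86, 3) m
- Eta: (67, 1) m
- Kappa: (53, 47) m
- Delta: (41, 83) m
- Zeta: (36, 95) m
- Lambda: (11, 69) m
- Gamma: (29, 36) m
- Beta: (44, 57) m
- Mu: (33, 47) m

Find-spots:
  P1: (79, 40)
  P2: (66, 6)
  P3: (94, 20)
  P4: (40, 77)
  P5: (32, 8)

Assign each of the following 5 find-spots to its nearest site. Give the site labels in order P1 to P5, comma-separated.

P1 → Kappa (d²=725.00)
P2 → Eta (d²=26.00)
P3 → Epsilon (d²=353.00)
P4 → Delta (d²=37.00)
P5 → Gamma (d²=793.00)

Kappa, Eta, Epsilon, Delta, Gamma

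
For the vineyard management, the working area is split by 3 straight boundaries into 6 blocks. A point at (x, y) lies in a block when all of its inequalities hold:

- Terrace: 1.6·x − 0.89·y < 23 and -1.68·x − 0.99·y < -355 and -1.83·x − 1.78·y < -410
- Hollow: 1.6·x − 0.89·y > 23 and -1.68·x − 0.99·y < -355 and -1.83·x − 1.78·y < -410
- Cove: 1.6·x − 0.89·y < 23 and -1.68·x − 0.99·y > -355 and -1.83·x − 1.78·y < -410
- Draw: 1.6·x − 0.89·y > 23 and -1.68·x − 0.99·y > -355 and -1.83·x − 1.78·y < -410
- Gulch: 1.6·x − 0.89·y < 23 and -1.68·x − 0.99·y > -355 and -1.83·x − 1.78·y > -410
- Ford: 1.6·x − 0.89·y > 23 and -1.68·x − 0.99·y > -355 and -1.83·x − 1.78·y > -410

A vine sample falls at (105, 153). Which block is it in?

1.6·105 − 0.89·153 = 31.830, which is > 23
-1.68·105 − 0.99·153 = -327.870, which is > -355
-1.83·105 − 1.78·153 = -464.490, which is < -410
This sign pattern matches Draw.

Draw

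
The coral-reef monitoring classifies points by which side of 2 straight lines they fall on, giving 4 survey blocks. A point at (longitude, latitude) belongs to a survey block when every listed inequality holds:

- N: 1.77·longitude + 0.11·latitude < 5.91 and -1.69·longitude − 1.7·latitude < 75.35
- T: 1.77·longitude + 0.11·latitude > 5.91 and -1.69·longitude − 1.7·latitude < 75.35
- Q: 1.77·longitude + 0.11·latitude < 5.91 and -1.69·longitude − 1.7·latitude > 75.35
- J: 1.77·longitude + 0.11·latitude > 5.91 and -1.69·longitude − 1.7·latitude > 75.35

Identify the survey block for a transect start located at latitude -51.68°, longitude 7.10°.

J

1.77·7.10 + 0.11·-51.68 = 6.882, which is > 5.91
-1.69·7.10 − 1.7·-51.68 = 75.857, which is > 75.35
This sign pattern matches J.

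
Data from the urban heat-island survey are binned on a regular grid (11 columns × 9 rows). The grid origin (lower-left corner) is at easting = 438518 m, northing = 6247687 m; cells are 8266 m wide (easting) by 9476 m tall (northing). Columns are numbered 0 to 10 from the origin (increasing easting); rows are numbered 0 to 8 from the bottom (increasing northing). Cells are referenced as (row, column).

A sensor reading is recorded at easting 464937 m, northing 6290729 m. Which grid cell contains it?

Column index: ⌊(464937 − 438518) / 8266⌋ = ⌊3.196⌋ = 3
Row offset from origin: ⌊(6290729 − 6247687) / 9476⌋ = ⌊4.542⌋ = 4 → row 4

(4, 3)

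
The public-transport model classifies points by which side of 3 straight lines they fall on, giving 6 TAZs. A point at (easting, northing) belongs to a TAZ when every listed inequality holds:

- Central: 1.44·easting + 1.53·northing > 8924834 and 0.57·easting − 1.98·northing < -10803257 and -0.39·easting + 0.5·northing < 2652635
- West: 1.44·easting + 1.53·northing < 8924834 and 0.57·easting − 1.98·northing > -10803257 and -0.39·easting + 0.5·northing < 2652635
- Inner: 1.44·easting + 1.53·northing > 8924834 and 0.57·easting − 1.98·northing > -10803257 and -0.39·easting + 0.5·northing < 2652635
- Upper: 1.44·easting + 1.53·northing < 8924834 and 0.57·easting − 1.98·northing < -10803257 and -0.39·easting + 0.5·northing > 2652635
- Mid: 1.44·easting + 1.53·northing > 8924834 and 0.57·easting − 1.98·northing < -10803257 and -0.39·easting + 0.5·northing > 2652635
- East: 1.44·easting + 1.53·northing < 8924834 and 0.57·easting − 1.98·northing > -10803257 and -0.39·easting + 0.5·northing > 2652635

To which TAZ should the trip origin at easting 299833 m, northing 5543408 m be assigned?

Upper

1.44·299833 + 1.53·5543408 = 8913173.760, which is < 8924834
0.57·299833 − 1.98·5543408 = -10805043.030, which is < -10803257
-0.39·299833 + 0.5·5543408 = 2654769.130, which is > 2652635
This sign pattern matches Upper.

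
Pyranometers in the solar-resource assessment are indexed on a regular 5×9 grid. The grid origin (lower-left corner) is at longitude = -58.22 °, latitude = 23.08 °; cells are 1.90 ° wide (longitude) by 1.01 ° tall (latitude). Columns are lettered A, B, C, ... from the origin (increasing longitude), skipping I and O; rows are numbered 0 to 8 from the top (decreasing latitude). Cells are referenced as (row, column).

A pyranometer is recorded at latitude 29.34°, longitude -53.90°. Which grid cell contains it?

(2, C)

Column index: ⌊(-53.90 − -58.22) / 1.90⌋ = ⌊2.274⌋ = 2 → column C
Row offset from origin: ⌊(29.34 − 23.08) / 1.01⌋ = ⌊6.198⌋ = 6 → row 2 (counted from top)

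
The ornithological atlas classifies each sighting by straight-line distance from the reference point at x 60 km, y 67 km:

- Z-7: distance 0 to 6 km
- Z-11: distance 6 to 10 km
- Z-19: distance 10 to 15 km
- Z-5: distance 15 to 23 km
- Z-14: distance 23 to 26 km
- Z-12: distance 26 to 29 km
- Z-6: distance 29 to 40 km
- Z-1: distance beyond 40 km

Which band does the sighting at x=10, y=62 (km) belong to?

Z-1

Distance = √((10−60)² + (62−67)²) = √(2500.000 + 25.000) = 50.249 km.
40 ≤ 50.249 < ∞ → Z-1.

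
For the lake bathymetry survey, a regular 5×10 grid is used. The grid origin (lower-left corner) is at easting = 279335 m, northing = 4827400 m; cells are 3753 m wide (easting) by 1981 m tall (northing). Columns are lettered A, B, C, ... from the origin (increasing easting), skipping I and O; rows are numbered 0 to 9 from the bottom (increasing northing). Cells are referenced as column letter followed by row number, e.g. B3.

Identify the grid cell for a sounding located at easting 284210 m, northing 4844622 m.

Column index: ⌊(284210 − 279335) / 3753⌋ = ⌊1.299⌋ = 1 → column B
Row offset from origin: ⌊(4844622 − 4827400) / 1981⌋ = ⌊8.694⌋ = 8 → row 8

B8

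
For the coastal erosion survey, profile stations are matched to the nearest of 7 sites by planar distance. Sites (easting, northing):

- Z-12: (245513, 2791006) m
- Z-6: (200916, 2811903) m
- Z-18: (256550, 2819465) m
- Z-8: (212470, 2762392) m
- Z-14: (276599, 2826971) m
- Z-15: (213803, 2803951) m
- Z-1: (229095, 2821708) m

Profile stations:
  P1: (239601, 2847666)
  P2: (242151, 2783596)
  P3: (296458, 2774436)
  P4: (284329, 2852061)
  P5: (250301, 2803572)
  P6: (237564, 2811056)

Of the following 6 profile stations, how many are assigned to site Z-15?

0

P1 → Z-1
P2 → Z-12
P3 → Z-12
P4 → Z-14
P5 → Z-12
P6 → Z-1
0 of the 6 go to Z-15.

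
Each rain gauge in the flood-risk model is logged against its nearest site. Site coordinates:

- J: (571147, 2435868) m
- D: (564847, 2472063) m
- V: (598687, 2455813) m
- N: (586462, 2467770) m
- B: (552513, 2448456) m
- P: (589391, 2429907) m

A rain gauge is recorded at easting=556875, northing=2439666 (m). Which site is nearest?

B

Squared distances to each site:
J: 218114788.000; D: 1113118393.000; V: 2008968953.000; N: 1665225385.000; B: 96291144.000; P: 1152528337.000.
Minimum at B.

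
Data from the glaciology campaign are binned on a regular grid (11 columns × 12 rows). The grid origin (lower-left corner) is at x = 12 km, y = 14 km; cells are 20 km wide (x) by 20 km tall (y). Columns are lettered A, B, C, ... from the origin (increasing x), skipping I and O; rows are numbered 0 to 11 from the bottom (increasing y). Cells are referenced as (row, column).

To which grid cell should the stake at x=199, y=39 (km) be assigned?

Column index: ⌊(199 − 12) / 20⌋ = ⌊9.350⌋ = 9 → column K
Row offset from origin: ⌊(39 − 14) / 20⌋ = ⌊1.250⌋ = 1 → row 1

(1, K)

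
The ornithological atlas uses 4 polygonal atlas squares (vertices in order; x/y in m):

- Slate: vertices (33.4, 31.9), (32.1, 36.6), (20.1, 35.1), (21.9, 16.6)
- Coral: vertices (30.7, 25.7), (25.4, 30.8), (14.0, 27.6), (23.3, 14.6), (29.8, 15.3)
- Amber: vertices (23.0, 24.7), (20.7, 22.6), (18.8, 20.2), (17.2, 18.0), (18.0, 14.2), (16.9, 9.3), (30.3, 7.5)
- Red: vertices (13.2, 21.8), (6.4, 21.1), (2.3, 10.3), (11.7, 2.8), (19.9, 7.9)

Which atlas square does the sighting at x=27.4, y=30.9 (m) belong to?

Slate

Cast a ray rightward from (27.4, 30.9). For each polygon, the edges (by vertex number in listed order) whose endpoints lie on opposite sides of y = 30.9, where each meets that height, and whether that is right or left of the point:
Slate: 3–4 at x≈20.51 (left), 4–1 at x≈32.65 (right) → 1 crossing.
Coral: no edge straddles that height → 0 crossings.
Amber: no edge straddles that height → 0 crossings.
Red: no edge straddles that height → 0 crossings.
Only Slate has an odd count, so the point is inside Slate.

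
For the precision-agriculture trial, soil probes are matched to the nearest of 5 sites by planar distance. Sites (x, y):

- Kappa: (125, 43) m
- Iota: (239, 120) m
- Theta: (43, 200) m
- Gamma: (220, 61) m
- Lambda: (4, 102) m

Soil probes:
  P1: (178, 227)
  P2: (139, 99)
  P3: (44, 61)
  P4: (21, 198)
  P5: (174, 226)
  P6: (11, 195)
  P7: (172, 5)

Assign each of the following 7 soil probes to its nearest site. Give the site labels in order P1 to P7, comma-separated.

P1 → Iota (d²=15170.00)
P2 → Kappa (d²=3332.00)
P3 → Lambda (d²=3281.00)
P4 → Theta (d²=488.00)
P5 → Iota (d²=15461.00)
P6 → Theta (d²=1049.00)
P7 → Kappa (d²=3653.00)

Iota, Kappa, Lambda, Theta, Iota, Theta, Kappa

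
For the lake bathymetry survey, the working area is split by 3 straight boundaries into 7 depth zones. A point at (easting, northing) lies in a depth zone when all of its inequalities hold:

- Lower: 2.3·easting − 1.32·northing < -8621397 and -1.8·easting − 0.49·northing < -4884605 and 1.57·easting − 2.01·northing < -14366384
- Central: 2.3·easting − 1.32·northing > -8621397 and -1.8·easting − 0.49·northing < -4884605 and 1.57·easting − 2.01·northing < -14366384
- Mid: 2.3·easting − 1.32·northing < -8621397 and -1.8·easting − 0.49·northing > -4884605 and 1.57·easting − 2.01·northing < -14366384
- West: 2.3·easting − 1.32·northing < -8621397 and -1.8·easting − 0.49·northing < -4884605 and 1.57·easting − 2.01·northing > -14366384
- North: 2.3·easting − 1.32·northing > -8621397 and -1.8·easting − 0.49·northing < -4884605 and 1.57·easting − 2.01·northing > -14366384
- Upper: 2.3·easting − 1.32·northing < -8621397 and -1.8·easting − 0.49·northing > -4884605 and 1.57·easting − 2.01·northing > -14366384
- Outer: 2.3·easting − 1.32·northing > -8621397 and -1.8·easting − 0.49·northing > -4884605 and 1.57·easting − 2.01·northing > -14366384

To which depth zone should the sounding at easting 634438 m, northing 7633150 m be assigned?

Outer

2.3·634438 − 1.32·7633150 = -8616550.600, which is > -8621397
-1.8·634438 − 0.49·7633150 = -4882231.900, which is > -4884605
1.57·634438 − 2.01·7633150 = -14346563.840, which is > -14366384
This sign pattern matches Outer.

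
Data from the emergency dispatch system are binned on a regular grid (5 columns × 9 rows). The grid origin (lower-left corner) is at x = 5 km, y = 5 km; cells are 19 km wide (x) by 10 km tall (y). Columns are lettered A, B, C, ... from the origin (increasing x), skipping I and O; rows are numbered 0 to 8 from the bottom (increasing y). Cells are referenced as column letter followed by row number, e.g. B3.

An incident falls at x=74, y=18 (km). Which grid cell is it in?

Column index: ⌊(74 − 5) / 19⌋ = ⌊3.632⌋ = 3 → column D
Row offset from origin: ⌊(18 − 5) / 10⌋ = ⌊1.300⌋ = 1 → row 1

D1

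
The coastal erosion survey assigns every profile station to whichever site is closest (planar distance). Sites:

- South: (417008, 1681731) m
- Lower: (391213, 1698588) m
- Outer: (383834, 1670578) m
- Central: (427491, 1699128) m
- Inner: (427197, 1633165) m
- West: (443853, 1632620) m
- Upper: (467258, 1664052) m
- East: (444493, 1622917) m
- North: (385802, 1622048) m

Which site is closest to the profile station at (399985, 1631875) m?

Squared distances to each site:
South: 2775403265.000; Lower: 4527572353.000; Outer: 1758777010.000; Central: 5279546045.000; Inner: 742157044.000; West: 1924956449.000; Upper: 5561015858.000; East: 2061207828.000; North: 297727418.000.
Minimum at North.

North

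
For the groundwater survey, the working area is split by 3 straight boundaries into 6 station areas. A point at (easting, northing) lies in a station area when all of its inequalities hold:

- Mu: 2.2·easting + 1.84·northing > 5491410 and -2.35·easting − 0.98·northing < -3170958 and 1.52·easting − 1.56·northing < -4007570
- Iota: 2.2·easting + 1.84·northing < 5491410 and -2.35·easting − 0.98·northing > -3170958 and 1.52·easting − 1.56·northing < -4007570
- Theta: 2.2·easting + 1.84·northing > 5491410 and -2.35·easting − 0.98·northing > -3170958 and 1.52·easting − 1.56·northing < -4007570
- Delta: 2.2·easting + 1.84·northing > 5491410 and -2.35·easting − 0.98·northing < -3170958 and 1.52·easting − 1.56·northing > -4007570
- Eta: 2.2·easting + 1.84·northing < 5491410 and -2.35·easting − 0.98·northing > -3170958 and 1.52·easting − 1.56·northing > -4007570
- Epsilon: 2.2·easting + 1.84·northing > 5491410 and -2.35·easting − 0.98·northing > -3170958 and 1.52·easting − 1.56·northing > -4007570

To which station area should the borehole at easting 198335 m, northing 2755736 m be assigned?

2.2·198335 + 1.84·2755736 = 5506891.240, which is > 5491410
-2.35·198335 − 0.98·2755736 = -3166708.530, which is > -3170958
1.52·198335 − 1.56·2755736 = -3997478.960, which is > -4007570
This sign pattern matches Epsilon.

Epsilon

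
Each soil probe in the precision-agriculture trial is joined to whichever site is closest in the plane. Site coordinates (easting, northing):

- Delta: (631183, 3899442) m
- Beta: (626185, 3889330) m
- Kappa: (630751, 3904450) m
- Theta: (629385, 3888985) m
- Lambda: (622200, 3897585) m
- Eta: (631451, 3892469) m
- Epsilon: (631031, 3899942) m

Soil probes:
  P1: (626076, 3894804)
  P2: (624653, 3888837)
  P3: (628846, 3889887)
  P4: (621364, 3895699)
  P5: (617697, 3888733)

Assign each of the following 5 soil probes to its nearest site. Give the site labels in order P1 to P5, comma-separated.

Lambda, Beta, Theta, Lambda, Beta

P1 → Lambda (d²=22757337.00)
P2 → Beta (d²=2590073.00)
P3 → Theta (d²=1104125.00)
P4 → Lambda (d²=4255892.00)
P5 → Beta (d²=72402553.00)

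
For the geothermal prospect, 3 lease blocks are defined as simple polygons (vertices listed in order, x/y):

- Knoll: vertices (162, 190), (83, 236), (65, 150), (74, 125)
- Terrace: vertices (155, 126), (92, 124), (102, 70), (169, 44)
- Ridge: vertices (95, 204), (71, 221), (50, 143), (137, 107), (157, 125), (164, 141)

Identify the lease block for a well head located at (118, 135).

Cast a ray rightward from (118, 135). For each polygon, the edges (by vertex number in listed order) whose endpoints lie on opposite sides of y = 135, where each meets that height, and whether that is right or left of the point:
Knoll: 3–4 at x≈70.4 (left), 4–1 at x≈87.5 (left) → 0 crossings.
Terrace: no edge straddles that height → 0 crossings.
Ridge: 3–4 at x≈69.3 (left), 5–6 at x≈161.4 (right) → 1 crossing.
Only Ridge has an odd count, so the point is inside Ridge.

Ridge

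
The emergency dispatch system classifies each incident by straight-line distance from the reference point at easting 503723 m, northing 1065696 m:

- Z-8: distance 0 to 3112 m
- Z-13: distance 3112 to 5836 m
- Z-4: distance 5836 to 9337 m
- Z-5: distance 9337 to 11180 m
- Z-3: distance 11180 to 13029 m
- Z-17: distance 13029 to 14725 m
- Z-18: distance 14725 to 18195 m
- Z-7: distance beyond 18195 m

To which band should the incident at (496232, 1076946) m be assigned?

Distance = √((496232−503723)² + (1076946−1065696)²) = √(56115081.000 + 126562500.000) = 13515.827 m.
13029 ≤ 13515.827 < 14725 → Z-17.

Z-17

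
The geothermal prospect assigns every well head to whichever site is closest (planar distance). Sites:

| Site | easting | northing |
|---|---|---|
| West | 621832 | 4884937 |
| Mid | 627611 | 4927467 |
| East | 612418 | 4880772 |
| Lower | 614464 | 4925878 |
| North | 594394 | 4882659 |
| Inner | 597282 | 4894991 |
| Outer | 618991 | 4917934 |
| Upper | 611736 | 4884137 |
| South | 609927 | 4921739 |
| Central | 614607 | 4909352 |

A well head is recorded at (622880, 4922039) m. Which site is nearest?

Outer

Squared distances to each site:
West: 1377656708.000; Mid: 51845545.000; East: 1812418733.000; Lower: 85566977.000; North: 2362236596.000; Inner: 1386851908.000; Outer: 31975346.000; Upper: 1560750340.000; South: 167870209.000; Central: 229402498.000.
Minimum at Outer.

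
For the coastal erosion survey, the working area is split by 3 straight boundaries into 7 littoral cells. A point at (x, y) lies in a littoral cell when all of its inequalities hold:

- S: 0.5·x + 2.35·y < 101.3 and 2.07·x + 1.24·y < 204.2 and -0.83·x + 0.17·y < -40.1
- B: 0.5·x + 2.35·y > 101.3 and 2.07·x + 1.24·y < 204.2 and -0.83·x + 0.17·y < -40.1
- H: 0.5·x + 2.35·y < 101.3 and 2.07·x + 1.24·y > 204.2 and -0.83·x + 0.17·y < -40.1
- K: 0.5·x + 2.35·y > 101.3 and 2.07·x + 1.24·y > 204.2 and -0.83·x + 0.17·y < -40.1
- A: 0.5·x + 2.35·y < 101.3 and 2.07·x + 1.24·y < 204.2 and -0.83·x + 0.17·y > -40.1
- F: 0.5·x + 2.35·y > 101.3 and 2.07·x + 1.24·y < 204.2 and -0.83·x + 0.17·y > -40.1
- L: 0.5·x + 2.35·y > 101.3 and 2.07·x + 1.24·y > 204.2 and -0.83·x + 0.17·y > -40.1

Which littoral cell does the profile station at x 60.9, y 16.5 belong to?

0.5·60.9 + 2.35·16.5 = 69.225, which is < 101.3
2.07·60.9 + 1.24·16.5 = 146.523, which is < 204.2
-0.83·60.9 + 0.17·16.5 = -47.742, which is < -40.1
This sign pattern matches S.

S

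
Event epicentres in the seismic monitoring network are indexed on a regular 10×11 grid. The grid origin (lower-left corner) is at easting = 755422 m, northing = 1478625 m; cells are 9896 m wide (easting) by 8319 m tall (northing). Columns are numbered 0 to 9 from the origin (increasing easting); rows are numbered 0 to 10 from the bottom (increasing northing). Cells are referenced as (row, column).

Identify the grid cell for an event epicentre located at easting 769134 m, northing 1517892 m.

(4, 1)

Column index: ⌊(769134 − 755422) / 9896⌋ = ⌊1.386⌋ = 1
Row offset from origin: ⌊(1517892 − 1478625) / 8319⌋ = ⌊4.720⌋ = 4 → row 4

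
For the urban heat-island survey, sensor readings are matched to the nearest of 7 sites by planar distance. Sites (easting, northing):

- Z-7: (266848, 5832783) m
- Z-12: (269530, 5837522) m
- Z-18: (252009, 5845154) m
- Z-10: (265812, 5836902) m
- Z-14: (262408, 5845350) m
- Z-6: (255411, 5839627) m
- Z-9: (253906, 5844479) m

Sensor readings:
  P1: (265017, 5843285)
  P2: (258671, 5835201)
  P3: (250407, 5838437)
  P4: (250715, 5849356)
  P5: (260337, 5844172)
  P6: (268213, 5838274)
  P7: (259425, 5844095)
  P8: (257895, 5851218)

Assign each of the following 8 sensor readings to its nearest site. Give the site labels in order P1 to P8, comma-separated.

P1 → Z-14 (d²=11071106.00)
P2 → Z-6 (d²=30217076.00)
P3 → Z-6 (d²=26456116.00)
P4 → Z-18 (d²=19331240.00)
P5 → Z-14 (d²=5676725.00)
P6 → Z-12 (d²=2299993.00)
P7 → Z-14 (d²=10473314.00)
P8 → Z-14 (d²=54800593.00)

Z-14, Z-6, Z-6, Z-18, Z-14, Z-12, Z-14, Z-14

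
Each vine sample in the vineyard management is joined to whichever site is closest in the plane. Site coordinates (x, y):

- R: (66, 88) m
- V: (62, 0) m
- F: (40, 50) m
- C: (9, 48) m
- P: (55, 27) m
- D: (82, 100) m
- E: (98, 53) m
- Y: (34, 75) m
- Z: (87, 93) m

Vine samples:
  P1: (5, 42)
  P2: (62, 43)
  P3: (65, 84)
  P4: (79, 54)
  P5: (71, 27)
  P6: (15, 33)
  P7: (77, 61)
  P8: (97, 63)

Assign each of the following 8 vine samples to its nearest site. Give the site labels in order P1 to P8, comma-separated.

C, P, R, E, P, C, E, E

P1 → C (d²=52.00)
P2 → P (d²=305.00)
P3 → R (d²=17.00)
P4 → E (d²=362.00)
P5 → P (d²=256.00)
P6 → C (d²=261.00)
P7 → E (d²=505.00)
P8 → E (d²=101.00)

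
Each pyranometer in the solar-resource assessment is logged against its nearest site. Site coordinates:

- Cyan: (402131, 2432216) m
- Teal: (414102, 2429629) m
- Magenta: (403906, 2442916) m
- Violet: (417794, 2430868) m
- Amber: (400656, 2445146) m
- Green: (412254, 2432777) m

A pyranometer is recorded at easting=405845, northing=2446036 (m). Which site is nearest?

Magenta

Squared distances to each site:
Cyan: 204786196.000; Teal: 337367698.000; Magenta: 13494121.000; Violet: 372846825.000; Amber: 27717821.000; Green: 216876362.000.
Minimum at Magenta.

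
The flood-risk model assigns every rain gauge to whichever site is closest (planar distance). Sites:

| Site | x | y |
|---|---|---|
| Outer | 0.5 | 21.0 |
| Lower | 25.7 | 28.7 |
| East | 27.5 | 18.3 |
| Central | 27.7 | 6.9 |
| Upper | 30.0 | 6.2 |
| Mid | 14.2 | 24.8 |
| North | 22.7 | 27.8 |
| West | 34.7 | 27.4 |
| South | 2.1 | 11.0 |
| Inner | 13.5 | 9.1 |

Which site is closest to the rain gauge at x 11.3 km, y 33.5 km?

Mid

Squared distances to each site:
Outer: 272.890; Lower: 230.400; East: 493.480; Central: 976.520; Upper: 1094.980; Mid: 84.100; North: 162.450; West: 584.770; South: 590.890; Inner: 600.200.
Minimum at Mid.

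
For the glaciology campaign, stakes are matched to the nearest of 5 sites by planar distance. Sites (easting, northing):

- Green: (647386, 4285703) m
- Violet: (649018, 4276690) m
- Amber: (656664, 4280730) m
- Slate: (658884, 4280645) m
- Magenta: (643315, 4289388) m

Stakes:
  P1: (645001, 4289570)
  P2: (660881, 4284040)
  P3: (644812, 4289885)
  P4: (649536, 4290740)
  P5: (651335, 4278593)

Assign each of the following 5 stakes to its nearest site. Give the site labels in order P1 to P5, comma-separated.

P1 → Magenta (d²=2875720.00)
P2 → Slate (d²=15514034.00)
P3 → Magenta (d²=2488018.00)
P4 → Green (d²=29993869.00)
P5 → Violet (d²=8989898.00)

Magenta, Slate, Magenta, Green, Violet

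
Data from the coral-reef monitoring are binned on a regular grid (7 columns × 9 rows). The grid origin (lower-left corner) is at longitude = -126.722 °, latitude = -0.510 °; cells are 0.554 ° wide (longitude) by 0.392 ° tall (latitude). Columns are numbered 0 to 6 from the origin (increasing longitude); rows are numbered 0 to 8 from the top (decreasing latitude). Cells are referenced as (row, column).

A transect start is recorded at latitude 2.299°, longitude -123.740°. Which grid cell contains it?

Column index: ⌊(-123.740 − -126.722) / 0.554⌋ = ⌊5.383⌋ = 5
Row offset from origin: ⌊(2.299 − -0.510) / 0.392⌋ = ⌊7.166⌋ = 7 → row 1 (counted from top)

(1, 5)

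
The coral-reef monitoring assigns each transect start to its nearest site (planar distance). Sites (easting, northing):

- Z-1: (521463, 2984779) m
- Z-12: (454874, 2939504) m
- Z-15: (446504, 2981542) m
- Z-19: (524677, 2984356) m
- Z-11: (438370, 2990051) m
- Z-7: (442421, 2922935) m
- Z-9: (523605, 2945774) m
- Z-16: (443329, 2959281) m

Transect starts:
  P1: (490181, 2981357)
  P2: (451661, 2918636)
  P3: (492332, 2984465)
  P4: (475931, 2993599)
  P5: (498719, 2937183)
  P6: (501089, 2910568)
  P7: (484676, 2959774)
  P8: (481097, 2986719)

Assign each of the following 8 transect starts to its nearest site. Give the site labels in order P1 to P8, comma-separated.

P1 → Z-1 (d²=990273608.00)
P2 → Z-7 (d²=103859001.00)
P3 → Z-1 (d²=848713757.00)
P4 → Z-15 (d²=1011319578.00)
P5 → Z-9 (d²=693118277.00)
P6 → Z-9 (d²=1746432692.00)
P7 → Z-12 (d²=1299032104.00)
P8 → Z-15 (d²=1223476978.00)

Z-1, Z-7, Z-1, Z-15, Z-9, Z-9, Z-12, Z-15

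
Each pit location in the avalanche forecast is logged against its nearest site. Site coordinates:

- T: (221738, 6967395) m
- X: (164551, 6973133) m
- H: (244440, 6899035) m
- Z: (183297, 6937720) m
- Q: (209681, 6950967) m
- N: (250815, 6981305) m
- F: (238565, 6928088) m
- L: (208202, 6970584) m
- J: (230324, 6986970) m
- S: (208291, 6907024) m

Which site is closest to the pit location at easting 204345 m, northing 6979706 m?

L

Squared distances to each site:
T: 454077170.000; X: 1626766765.000; H: 8115419266.000; Z: 2205842500.000; Q: 854403017.000; N: 2162017701.000; F: 3835426324.000; L: 98087333.000; J: 727674137.000; S: 5298244040.000.
Minimum at L.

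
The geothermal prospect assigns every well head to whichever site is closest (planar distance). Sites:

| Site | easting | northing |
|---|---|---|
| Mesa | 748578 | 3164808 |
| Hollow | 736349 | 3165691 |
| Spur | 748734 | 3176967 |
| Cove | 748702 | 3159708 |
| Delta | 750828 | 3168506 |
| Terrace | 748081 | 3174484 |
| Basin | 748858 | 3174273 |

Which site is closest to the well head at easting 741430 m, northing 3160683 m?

Squared distances to each site:
Mesa: 68109529.000; Hollow: 50896625.000; Spur: 318517072.000; Cove: 53832609.000; Delta: 149521733.000; Terrace: 234703402.000; Basin: 239863284.000.
Minimum at Hollow.

Hollow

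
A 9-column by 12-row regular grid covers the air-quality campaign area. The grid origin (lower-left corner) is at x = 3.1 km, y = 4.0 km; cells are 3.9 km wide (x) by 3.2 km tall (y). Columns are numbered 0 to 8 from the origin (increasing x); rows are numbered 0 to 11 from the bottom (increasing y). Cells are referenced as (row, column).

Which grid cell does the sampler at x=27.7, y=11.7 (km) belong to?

Column index: ⌊(27.7 − 3.1) / 3.9⌋ = ⌊6.308⌋ = 6
Row offset from origin: ⌊(11.7 − 4.0) / 3.2⌋ = ⌊2.406⌋ = 2 → row 2

(2, 6)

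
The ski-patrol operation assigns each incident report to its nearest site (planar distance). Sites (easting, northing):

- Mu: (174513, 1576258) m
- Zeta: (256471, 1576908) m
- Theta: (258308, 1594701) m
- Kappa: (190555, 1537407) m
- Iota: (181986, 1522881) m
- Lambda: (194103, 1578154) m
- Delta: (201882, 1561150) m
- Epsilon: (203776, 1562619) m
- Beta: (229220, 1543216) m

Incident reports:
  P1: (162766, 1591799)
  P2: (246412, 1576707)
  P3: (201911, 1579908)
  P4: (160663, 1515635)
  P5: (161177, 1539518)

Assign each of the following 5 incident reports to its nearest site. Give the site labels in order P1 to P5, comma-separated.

P1 → Mu (d²=379514690.00)
P2 → Zeta (d²=101223882.00)
P3 → Lambda (d²=64041380.00)
P4 → Iota (d²=507174845.00)
P5 → Iota (d²=709804250.00)

Mu, Zeta, Lambda, Iota, Iota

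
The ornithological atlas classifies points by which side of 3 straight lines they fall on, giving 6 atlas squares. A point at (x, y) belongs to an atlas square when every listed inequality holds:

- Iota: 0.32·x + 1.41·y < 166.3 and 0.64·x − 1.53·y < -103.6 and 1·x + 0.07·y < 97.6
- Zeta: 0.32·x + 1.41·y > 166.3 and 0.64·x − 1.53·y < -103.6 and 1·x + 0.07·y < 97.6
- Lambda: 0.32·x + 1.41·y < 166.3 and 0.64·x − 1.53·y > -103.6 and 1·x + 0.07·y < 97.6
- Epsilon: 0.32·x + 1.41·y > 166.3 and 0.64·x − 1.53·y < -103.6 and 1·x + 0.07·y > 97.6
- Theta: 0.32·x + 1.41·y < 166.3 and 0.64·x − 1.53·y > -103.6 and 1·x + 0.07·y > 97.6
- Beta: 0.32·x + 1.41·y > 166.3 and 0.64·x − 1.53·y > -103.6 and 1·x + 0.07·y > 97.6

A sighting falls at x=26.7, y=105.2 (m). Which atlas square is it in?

Iota

0.32·26.7 + 1.41·105.2 = 156.876, which is < 166.3
0.64·26.7 − 1.53·105.2 = -143.868, which is < -103.6
1·26.7 + 0.07·105.2 = 34.064, which is < 97.6
This sign pattern matches Iota.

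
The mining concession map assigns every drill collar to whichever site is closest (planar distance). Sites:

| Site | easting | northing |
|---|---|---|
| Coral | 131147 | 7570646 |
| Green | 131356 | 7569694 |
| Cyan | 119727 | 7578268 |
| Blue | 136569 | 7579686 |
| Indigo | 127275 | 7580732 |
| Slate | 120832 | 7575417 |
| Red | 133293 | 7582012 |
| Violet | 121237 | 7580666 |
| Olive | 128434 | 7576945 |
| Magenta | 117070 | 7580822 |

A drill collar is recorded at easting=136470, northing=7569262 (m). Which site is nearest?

Squared distances to each site:
Coral: 30249785.000; Green: 26339620.000; Cyan: 361436085.000; Blue: 108669577.000; Indigo: 216108925.000; Slate: 282431069.000; Red: 172655829.000; Violet: 362095505.000; Olive: 123605785.000; Magenta: 509993600.000.
Minimum at Green.

Green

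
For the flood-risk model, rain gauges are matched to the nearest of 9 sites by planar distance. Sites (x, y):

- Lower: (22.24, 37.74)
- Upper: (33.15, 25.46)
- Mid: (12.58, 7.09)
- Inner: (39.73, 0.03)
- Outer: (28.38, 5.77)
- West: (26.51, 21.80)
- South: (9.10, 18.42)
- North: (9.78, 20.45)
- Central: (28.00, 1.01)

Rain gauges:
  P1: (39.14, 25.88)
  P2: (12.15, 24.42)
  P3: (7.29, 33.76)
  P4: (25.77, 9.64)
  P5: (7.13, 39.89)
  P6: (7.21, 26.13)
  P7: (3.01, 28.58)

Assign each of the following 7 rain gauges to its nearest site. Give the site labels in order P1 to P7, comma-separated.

Upper, North, North, Outer, Lower, North, North

P1 → Upper (d²=36.06)
P2 → North (d²=21.38)
P3 → North (d²=183.36)
P4 → Outer (d²=21.79)
P5 → Lower (d²=232.93)
P6 → North (d²=38.87)
P7 → North (d²=111.93)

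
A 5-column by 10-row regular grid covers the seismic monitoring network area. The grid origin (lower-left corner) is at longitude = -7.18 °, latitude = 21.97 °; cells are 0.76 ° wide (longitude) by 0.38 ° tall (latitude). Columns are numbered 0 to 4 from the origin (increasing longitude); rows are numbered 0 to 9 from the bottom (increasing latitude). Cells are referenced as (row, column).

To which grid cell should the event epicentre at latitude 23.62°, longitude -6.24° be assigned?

(4, 1)

Column index: ⌊(-6.24 − -7.18) / 0.76⌋ = ⌊1.237⌋ = 1
Row offset from origin: ⌊(23.62 − 21.97) / 0.38⌋ = ⌊4.342⌋ = 4 → row 4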